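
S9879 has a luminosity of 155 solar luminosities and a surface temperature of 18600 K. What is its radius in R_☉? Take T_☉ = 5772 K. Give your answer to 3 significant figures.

1.20 R_☉

R/R_☉ = √(L/L_☉) / (T/T_☉)² = √(155) / (3.222)²
       = 12.45 / 10.38 = 1.199.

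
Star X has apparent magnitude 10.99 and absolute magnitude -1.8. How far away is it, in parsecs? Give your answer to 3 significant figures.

3.61×10^3 pc

m − M = 5 log₁₀(d/10 pc)
10.99 − (-1.8) = 12.79 = 5 log₁₀(d/10)
d = 10 × 10^(12.79/5) = 10 × 10^2.558 = 3614 pc.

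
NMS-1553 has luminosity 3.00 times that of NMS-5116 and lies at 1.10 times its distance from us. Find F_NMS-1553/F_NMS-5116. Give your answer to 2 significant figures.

2.5

F = L/(4πd²), so F_NMS-1553/F_NMS-5116 = (L_NMS-1553/L_NMS-5116) / (d_NMS-1553/d_NMS-5116)²
= 3.00 / (1.10)² = 3.00 / 1.210 = 2.479.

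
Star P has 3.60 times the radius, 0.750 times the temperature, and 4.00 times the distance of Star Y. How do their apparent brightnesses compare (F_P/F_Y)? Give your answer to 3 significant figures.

0.256

L_P/L_Y = (R_P/R_Y)²(T_P/T_Y)⁴ = (3.60)² × (0.750)⁴ = 4.101.
F_P/F_Y = (L_P/L_Y)/(d_P/d_Y)² = 4.101 / (4.00)² = 0.2563.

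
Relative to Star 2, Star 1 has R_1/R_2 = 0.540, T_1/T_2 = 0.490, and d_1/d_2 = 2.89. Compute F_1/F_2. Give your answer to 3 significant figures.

0.00201

L_1/L_2 = (R_1/R_2)²(T_1/T_2)⁴ = (0.540)² × (0.490)⁴ = 0.01681.
F_1/F_2 = (L_1/L_2)/(d_1/d_2)² = 0.01681 / (2.89)² = 0.002013.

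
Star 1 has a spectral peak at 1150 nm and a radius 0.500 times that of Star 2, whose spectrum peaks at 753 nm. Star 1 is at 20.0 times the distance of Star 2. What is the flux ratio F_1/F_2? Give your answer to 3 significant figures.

1.15×10^-4

Wien's law: T_1/T_2 = λ_2/λ_1 = 753/1150 = 0.6548.
L_1/L_2 = (R_1/R_2)²(T_1/T_2)⁴ = (0.500)²(0.6548)⁴ = 0.04595.
F_1/F_2 = (L_1/L_2)/(d_1/d_2)² = 0.04595/(20.0)² = 1.149×10^-4.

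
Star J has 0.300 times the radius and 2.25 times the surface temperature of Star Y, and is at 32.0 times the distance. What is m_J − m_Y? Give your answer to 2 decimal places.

6.62

L_J/L_Y = (0.300)²(2.25)⁴ = 2.307.
F_J/F_Y = (L_J/L_Y)/(d_J/d_Y)² = 2.307/1024 = 0.002253.
m_J − m_Y = −2.5 log₁₀(0.002253) = 6.62.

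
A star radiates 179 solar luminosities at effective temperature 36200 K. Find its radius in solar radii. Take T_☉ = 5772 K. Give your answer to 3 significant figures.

0.340 solar radii

R/R_☉ = √(L/L_☉) / (T/T_☉)² = √(179) / (6.272)²
       = 13.38 / 39.33 = 0.3401.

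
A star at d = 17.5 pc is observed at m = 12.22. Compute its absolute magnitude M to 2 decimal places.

M = m − 5 log₁₀(d/10 pc) = 12.22 − 5 log₁₀(17.5/10)
  = 12.22 − 5 × 0.243 = 12.22 − 1.22 = 11.00.

11.00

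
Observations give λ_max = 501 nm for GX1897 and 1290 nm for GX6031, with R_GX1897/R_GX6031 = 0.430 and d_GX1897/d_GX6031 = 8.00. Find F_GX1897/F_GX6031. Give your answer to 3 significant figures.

Wien's law: T_GX1897/T_GX6031 = λ_GX6031/λ_GX1897 = 1290/501 = 2.575.
L_GX1897/L_GX6031 = (R_GX1897/R_GX6031)²(T_GX1897/T_GX6031)⁴ = (0.430)²(2.575)⁴ = 8.127.
F_GX1897/F_GX6031 = (L_GX1897/L_GX6031)/(d_GX1897/d_GX6031)² = 8.127/(8.00)² = 0.1270.

0.127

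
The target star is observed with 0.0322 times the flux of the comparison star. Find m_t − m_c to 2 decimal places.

m_t − m_c = −2.5 log₁₀(F_t/F_c) = −2.5 log₁₀(0.0322) = −2.5 × (-1.492) = 3.730.

3.73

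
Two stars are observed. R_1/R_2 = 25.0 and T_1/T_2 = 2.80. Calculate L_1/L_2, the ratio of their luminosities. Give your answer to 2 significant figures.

3.8×10^4

From the Stefan–Boltzmann law, L ∝ R²T⁴, so
L_1/L_2 = (R_1/R_2)² (T_1/T_2)⁴ = (25.0)² × (2.80)⁴ = 625.0 × 61.47 = 3.842×10^4.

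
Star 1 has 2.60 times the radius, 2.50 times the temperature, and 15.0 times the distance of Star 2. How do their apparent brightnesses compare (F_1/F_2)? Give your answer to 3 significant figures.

L_1/L_2 = (R_1/R_2)²(T_1/T_2)⁴ = (2.60)² × (2.50)⁴ = 264.1.
F_1/F_2 = (L_1/L_2)/(d_1/d_2)² = 264.1 / (15.0)² = 1.174.

1.17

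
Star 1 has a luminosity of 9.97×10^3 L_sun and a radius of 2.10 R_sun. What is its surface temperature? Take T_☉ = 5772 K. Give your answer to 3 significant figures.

3.98×10^4 K

T/T_☉ = (L/L_☉)^(1/4) / (R/R_☉)^(1/2)
T = 5772 × (9.97×10^3)^(1/4) / √(2.10) = 5772 × 9.992 / 1.449 = 3.980×10^4 K.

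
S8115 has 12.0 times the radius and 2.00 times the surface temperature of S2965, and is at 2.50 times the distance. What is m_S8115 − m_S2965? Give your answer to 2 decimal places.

L_S8115/L_S2965 = (12.0)²(2.00)⁴ = 2304.
F_S8115/F_S2965 = (L_S8115/L_S2965)/(d_S8115/d_S2965)² = 2304/6.250 = 368.6.
m_S8115 − m_S2965 = −2.5 log₁₀(368.6) = -6.42.

-6.42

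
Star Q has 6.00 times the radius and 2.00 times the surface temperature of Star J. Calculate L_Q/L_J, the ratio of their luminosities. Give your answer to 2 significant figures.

From the Stefan–Boltzmann law, L ∝ R²T⁴, so
L_Q/L_J = (R_Q/R_J)² (T_Q/T_J)⁴ = (6.00)² × (2.00)⁴ = 36.00 × 16.00 = 576.0.

5.8×10^2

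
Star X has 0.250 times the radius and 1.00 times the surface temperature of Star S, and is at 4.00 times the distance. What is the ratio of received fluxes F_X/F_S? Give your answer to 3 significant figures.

0.00391

L_X/L_S = (R_X/R_S)²(T_X/T_S)⁴ = (0.250)² × (1.00)⁴ = 0.06250.
F_X/F_S = (L_X/L_S)/(d_X/d_S)² = 0.06250 / (4.00)² = 0.003906.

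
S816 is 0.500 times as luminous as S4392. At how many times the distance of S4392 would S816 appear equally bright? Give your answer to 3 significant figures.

0.707

Equal flux requires L_S816/d_S816² = L_S4392/d_S4392², so d_S816/d_S4392 = √(L_S816/L_S4392)
= √(0.500) = 0.7071.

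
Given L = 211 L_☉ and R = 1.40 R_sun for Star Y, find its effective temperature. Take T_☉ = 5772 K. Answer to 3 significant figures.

1.86×10^4 K

T/T_☉ = (L/L_☉)^(1/4) / (R/R_☉)^(1/2)
T = 5772 × (211)^(1/4) / √(1.40) = 5772 × 3.811 / 1.183 = 1.859×10^4 K.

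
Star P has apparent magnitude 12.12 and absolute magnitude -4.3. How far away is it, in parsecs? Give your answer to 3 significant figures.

1.92×10^4 pc

m − M = 5 log₁₀(d/10 pc)
12.12 − (-4.3) = 16.42 = 5 log₁₀(d/10)
d = 10 × 10^(16.42/5) = 10 × 10^3.284 = 1.923×10^4 pc.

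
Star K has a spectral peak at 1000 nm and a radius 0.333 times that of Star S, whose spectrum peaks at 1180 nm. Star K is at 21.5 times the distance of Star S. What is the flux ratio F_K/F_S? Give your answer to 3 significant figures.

4.65×10^-4

Wien's law: T_K/T_S = λ_S/λ_K = 1180/1000 = 1.180.
L_K/L_S = (R_K/R_S)²(T_K/T_S)⁴ = (0.333)²(1.180)⁴ = 0.2150.
F_K/F_S = (L_K/L_S)/(d_K/d_S)² = 0.2150/(21.5)² = 4.651×10^-4.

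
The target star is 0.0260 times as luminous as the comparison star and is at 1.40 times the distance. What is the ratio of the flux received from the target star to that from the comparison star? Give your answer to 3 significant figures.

F = L/(4πd²), so F_t/F_c = (L_t/L_c) / (d_t/d_c)²
= 0.0260 / (1.40)² = 0.0260 / 1.960 = 0.01327.

0.0133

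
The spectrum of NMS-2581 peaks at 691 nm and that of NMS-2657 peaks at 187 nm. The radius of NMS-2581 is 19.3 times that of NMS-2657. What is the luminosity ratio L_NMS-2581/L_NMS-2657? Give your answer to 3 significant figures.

Wien's law gives T ∝ 1/λ_max, so T_NMS-2581/T_NMS-2657 = λ_NMS-2657/λ_NMS-2581 = 187/691 = 0.2706.
Then L ∝ R²T⁴ gives L_NMS-2581/L_NMS-2657 = (19.3)² × (0.2706)⁴ = 372.5 × 0.005364 = 1.998.

2.00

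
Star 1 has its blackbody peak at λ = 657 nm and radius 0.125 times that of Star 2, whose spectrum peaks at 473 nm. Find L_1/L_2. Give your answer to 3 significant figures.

0.00420

Wien's law gives T ∝ 1/λ_max, so T_1/T_2 = λ_2/λ_1 = 473/657 = 0.7199.
Then L ∝ R²T⁴ gives L_1/L_2 = (0.125)² × (0.7199)⁴ = 0.01562 × 0.2686 = 0.004198.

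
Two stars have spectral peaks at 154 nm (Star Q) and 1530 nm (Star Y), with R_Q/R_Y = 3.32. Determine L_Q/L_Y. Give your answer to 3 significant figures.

Wien's law gives T ∝ 1/λ_max, so T_Q/T_Y = λ_Y/λ_Q = 1530/154 = 9.935.
Then L ∝ R²T⁴ gives L_Q/L_Y = (3.32)² × (9.935)⁴ = 11.02 × 9743 = 1.074×10^5.

1.07×10^5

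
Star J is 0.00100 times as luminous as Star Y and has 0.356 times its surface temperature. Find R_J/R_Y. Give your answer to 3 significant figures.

L ∝ R²T⁴ gives R ∝ √L / T², so
R_J/R_Y = √(0.00100) / (0.356)² = 0.03162 / 0.1267 = 0.2495.

0.250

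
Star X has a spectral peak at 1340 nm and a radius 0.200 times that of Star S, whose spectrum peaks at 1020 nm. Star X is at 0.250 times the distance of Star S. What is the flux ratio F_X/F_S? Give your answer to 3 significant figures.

0.215

Wien's law: T_X/T_S = λ_S/λ_X = 1020/1340 = 0.7612.
L_X/L_S = (R_X/R_S)²(T_X/T_S)⁴ = (0.200)²(0.7612)⁴ = 0.01343.
F_X/F_S = (L_X/L_S)/(d_X/d_S)² = 0.01343/(0.250)² = 0.2149.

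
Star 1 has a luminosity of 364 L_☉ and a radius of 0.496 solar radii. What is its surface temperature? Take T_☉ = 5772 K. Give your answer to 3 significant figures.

T/T_☉ = (L/L_☉)^(1/4) / (R/R_☉)^(1/2)
T = 5772 × (364)^(1/4) / √(0.496) = 5772 × 4.368 / 0.7043 = 3.580×10^4 K.

3.58×10^4 K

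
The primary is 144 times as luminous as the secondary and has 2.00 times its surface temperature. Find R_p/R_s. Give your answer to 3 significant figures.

3.00

L ∝ R²T⁴ gives R ∝ √L / T², so
R_p/R_s = √(144) / (2.00)² = 12.00 / 4.000 = 3.000.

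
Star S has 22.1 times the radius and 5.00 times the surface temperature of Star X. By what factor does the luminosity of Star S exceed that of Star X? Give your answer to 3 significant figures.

3.05×10^5

From the Stefan–Boltzmann law, L ∝ R²T⁴, so
L_S/L_X = (R_S/R_X)² (T_S/T_X)⁴ = (22.1)² × (5.00)⁴ = 488.4 × 625.0 = 3.053×10^5.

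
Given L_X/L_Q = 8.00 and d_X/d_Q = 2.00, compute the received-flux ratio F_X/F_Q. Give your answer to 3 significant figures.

F = L/(4πd²), so F_X/F_Q = (L_X/L_Q) / (d_X/d_Q)²
= 8.00 / (2.00)² = 8.00 / 4.000 = 2.000.

2.00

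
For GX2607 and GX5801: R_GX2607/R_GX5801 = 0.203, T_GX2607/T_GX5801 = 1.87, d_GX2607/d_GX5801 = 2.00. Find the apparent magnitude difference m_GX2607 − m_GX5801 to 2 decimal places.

L_GX2607/L_GX5801 = (0.203)²(1.87)⁴ = 0.5039.
F_GX2607/F_GX5801 = (L_GX2607/L_GX5801)/(d_GX2607/d_GX5801)² = 0.5039/4.000 = 0.1260.
m_GX2607 − m_GX5801 = −2.5 log₁₀(0.1260) = 2.25.

2.25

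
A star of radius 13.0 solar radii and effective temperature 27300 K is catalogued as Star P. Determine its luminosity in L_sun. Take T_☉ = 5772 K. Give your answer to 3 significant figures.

L/L_☉ = (R/R_☉)² (T/T_☉)⁴ = (13.0)² × (27300/5772)⁴
       = 169.0 × (4.730)⁴ = 169.0 × 500.4 = 8.457×10^4.

8.46×10^4 L_sun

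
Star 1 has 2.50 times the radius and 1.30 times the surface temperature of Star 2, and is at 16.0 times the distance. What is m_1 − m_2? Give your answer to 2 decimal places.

L_1/L_2 = (2.50)²(1.30)⁴ = 17.85.
F_1/F_2 = (L_1/L_2)/(d_1/d_2)² = 17.85/256.0 = 0.06973.
m_1 − m_2 = −2.5 log₁₀(0.06973) = 2.89.

2.89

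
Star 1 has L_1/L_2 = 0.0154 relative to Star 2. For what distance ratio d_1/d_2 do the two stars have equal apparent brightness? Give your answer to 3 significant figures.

Equal flux requires L_1/d_1² = L_2/d_2², so d_1/d_2 = √(L_1/L_2)
= √(0.0154) = 0.1241.

0.124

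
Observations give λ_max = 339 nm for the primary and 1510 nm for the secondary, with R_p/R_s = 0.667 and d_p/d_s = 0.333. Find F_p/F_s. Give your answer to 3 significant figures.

1.58×10^3

Wien's law: T_p/T_s = λ_s/λ_p = 1510/339 = 4.454.
L_p/L_s = (R_p/R_s)²(T_p/T_s)⁴ = (0.667)²(4.454)⁴ = 175.1.
F_p/F_s = (L_p/L_s)/(d_p/d_s)² = 175.1/(0.333)² = 1579.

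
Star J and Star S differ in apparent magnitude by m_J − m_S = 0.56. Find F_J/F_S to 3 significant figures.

F_J/F_S = 10^(−(m_J − m_S)/2.5) = 10^(-0.56/2.5) = 10^-0.224 = 0.5970.

0.597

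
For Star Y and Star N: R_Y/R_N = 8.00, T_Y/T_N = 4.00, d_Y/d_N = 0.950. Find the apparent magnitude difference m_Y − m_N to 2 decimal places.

L_Y/L_N = (8.00)²(4.00)⁴ = 1.638×10^4.
F_Y/F_N = (L_Y/L_N)/(d_Y/d_N)² = 1.638×10^4/0.9025 = 1.815×10^4.
m_Y − m_N = −2.5 log₁₀(1.815×10^4) = -10.65.

-10.65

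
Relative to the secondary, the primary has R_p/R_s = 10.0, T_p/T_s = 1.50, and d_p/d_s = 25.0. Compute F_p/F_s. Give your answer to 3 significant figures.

L_p/L_s = (R_p/R_s)²(T_p/T_s)⁴ = (10.0)² × (1.50)⁴ = 506.2.
F_p/F_s = (L_p/L_s)/(d_p/d_s)² = 506.2 / (25.0)² = 0.8100.

0.810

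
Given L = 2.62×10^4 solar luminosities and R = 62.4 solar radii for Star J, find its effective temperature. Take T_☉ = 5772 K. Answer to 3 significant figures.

9.30×10^3 K

T/T_☉ = (L/L_☉)^(1/4) / (R/R_☉)^(1/2)
T = 5772 × (2.62×10^4)^(1/4) / √(62.4) = 5772 × 12.72 / 7.899 = 9296 K.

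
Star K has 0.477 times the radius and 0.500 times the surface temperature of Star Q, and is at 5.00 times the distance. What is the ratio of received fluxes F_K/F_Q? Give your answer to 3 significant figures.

5.69×10^-4

L_K/L_Q = (R_K/R_Q)²(T_K/T_Q)⁴ = (0.477)² × (0.500)⁴ = 0.01422.
F_K/F_Q = (L_K/L_Q)/(d_K/d_Q)² = 0.01422 / (5.00)² = 5.688×10^-4.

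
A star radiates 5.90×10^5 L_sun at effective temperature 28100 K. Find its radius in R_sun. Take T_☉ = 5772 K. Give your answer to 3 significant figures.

32.4 R_sun

R/R_☉ = √(L/L_☉) / (T/T_☉)² = √(5.90×10^5) / (4.868)²
       = 768.1 / 23.70 = 32.41.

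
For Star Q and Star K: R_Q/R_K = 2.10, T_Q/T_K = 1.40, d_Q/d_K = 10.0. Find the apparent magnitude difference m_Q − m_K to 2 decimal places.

L_Q/L_K = (2.10)²(1.40)⁴ = 16.94.
F_Q/F_K = (L_Q/L_K)/(d_Q/d_K)² = 16.94/100.0 = 0.1694.
m_Q − m_K = −2.5 log₁₀(0.1694) = 1.93.

1.93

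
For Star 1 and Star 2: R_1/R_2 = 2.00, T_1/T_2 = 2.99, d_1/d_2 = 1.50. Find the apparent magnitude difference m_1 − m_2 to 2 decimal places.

L_1/L_2 = (2.00)²(2.99)⁴ = 319.7.
F_1/F_2 = (L_1/L_2)/(d_1/d_2)² = 319.7/2.250 = 142.1.
m_1 − m_2 = −2.5 log₁₀(142.1) = -5.38.

-5.38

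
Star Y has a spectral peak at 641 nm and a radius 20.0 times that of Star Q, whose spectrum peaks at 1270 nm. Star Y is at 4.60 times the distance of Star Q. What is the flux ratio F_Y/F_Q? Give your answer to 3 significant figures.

Wien's law: T_Y/T_Q = λ_Q/λ_Y = 1270/641 = 1.981.
L_Y/L_Q = (R_Y/R_Q)²(T_Y/T_Q)⁴ = (20.0)²(1.981)⁴ = 6164.
F_Y/F_Q = (L_Y/L_Q)/(d_Y/d_Q)² = 6164/(4.60)² = 291.3.

291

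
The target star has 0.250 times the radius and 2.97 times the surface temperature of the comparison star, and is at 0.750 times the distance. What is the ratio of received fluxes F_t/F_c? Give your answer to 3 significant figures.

L_t/L_c = (R_t/R_c)²(T_t/T_c)⁴ = (0.250)² × (2.97)⁴ = 4.863.
F_t/F_c = (L_t/L_c)/(d_t/d_c)² = 4.863 / (0.750)² = 8.645.

8.65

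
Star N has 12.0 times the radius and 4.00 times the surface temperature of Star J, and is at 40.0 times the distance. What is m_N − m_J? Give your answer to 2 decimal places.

-3.41

L_N/L_J = (12.0)²(4.00)⁴ = 3.686×10^4.
F_N/F_J = (L_N/L_J)/(d_N/d_J)² = 3.686×10^4/1600 = 23.04.
m_N − m_J = −2.5 log₁₀(23.04) = -3.41.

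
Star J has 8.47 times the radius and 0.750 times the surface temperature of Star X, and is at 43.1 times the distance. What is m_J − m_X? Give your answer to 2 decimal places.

L_J/L_X = (8.47)²(0.750)⁴ = 22.70.
F_J/F_X = (L_J/L_X)/(d_J/d_X)² = 22.70/1858 = 0.01222.
m_J − m_X = −2.5 log₁₀(0.01222) = 4.78.

4.78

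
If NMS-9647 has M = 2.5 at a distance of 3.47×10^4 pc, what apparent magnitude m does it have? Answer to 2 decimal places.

20.20

m = M + 5 log₁₀(d/10 pc) = 2.5 + 5 log₁₀(3.47×10^4/10)
  = 2.5 + 5 × 3.540 = 2.5 + 17.70 = 20.20.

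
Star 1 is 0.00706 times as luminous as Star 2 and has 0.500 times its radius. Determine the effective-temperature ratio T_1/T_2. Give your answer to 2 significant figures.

0.41

L ∝ R²T⁴ gives T ∝ (L/R²)^(1/4), so
T_1/T_2 = (0.00706 / 0.500²)^(1/4) = (0.02824)^(1/4) = 0.4099.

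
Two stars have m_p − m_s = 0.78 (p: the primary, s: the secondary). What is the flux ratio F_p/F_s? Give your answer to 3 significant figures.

0.488

F_p/F_s = 10^(−(m_p − m_s)/2.5) = 10^(-0.78/2.5) = 10^-0.312 = 0.4875.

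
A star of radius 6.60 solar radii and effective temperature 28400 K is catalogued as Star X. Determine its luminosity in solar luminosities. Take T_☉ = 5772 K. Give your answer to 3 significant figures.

L/L_☉ = (R/R_☉)² (T/T_☉)⁴ = (6.60)² × (28400/5772)⁴
       = 43.56 × (4.920)⁴ = 43.56 × 586.1 = 2.553×10^4.

2.55×10^4 solar luminosities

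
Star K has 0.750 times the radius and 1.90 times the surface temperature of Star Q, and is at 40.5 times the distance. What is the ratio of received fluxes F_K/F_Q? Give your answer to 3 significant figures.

0.00447

L_K/L_Q = (R_K/R_Q)²(T_K/T_Q)⁴ = (0.750)² × (1.90)⁴ = 7.331.
F_K/F_Q = (L_K/L_Q)/(d_K/d_Q)² = 7.331 / (40.5)² = 0.004469.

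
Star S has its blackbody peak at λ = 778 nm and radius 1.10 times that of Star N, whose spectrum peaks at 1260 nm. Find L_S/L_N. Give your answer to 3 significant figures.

8.32

Wien's law gives T ∝ 1/λ_max, so T_S/T_N = λ_N/λ_S = 1260/778 = 1.620.
Then L ∝ R²T⁴ gives L_S/L_N = (1.10)² × (1.620)⁴ = 1.210 × 6.880 = 8.324.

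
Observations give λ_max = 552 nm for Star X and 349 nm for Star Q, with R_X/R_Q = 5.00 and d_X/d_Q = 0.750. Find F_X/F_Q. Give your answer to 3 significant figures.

Wien's law: T_X/T_Q = λ_Q/λ_X = 349/552 = 0.6322.
L_X/L_Q = (R_X/R_Q)²(T_X/T_Q)⁴ = (5.00)²(0.6322)⁴ = 3.995.
F_X/F_Q = (L_X/L_Q)/(d_X/d_Q)² = 3.995/(0.750)² = 7.102.

7.10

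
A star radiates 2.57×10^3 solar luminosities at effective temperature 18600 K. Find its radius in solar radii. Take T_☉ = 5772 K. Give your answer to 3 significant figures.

R/R_☉ = √(L/L_☉) / (T/T_☉)² = √(2.57×10^3) / (3.222)²
       = 50.70 / 10.38 = 4.882.

4.88 solar radii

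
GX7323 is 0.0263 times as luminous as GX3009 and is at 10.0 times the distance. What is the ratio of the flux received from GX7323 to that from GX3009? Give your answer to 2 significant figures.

2.6×10^-4

F = L/(4πd²), so F_GX7323/F_GX3009 = (L_GX7323/L_GX3009) / (d_GX7323/d_GX3009)²
= 0.0263 / (10.0)² = 0.0263 / 100.0 = 2.630×10^-4.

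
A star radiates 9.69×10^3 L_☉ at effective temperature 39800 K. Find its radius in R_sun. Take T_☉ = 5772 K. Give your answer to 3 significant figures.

R/R_☉ = √(L/L_☉) / (T/T_☉)² = √(9.69×10^3) / (6.895)²
       = 98.44 / 47.55 = 2.070.

2.07 R_sun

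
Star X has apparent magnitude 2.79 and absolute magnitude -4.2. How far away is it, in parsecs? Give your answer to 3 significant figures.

m − M = 5 log₁₀(d/10 pc)
2.79 − (-4.2) = 6.99 = 5 log₁₀(d/10)
d = 10 × 10^(6.99/5) = 10 × 10^1.398 = 250.0 pc.

250 pc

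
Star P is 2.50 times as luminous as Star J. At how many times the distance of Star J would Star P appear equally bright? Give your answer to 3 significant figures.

1.58

Equal flux requires L_P/d_P² = L_J/d_J², so d_P/d_J = √(L_P/L_J)
= √(2.50) = 1.581.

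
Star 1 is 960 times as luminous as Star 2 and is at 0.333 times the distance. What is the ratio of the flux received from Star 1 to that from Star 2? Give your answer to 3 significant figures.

8.66×10^3

F = L/(4πd²), so F_1/F_2 = (L_1/L_2) / (d_1/d_2)²
= 960 / (0.333)² = 960 / 0.1109 = 8657.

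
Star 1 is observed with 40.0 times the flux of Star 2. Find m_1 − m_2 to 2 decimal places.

-4.01

m_1 − m_2 = −2.5 log₁₀(F_1/F_2) = −2.5 log₁₀(40.0) = −2.5 × (1.602) = -4.005.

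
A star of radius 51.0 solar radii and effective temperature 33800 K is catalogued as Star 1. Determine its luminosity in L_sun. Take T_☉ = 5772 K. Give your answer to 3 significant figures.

3.06×10^6 L_sun

L/L_☉ = (R/R_☉)² (T/T_☉)⁴ = (51.0)² × (33800/5772)⁴
       = 2601 × (5.856)⁴ = 2601 × 1176 = 3.058×10^6.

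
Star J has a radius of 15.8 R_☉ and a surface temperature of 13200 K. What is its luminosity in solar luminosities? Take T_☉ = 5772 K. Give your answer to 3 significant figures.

L/L_☉ = (R/R_☉)² (T/T_☉)⁴ = (15.8)² × (13200/5772)⁴
       = 249.6 × (2.287)⁴ = 249.6 × 27.35 = 6828.

6.83×10^3 solar luminosities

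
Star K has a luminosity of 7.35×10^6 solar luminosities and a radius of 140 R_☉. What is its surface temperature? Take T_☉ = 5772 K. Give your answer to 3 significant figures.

T/T_☉ = (L/L_☉)^(1/4) / (R/R_☉)^(1/2)
T = 5772 × (7.35×10^6)^(1/4) / √(140) = 5772 × 52.07 / 11.83 = 2.540×10^4 K.

2.54×10^4 K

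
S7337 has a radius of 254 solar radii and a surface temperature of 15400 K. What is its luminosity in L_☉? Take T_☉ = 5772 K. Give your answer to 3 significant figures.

3.27×10^6 L_☉

L/L_☉ = (R/R_☉)² (T/T_☉)⁴ = (254)² × (15400/5772)⁴
       = 6.452×10^4 × (2.668)⁴ = 6.452×10^4 × 50.67 = 3.269×10^6.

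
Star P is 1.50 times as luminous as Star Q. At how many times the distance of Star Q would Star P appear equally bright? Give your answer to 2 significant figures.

Equal flux requires L_P/d_P² = L_Q/d_Q², so d_P/d_Q = √(L_P/L_Q)
= √(1.50) = 1.225.

1.2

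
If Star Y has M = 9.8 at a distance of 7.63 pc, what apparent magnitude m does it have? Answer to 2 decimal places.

m = M + 5 log₁₀(d/10 pc) = 9.8 + 5 log₁₀(7.63/10)
  = 9.8 + 5 × -0.117 = 9.8 + -0.59 = 9.21.

9.21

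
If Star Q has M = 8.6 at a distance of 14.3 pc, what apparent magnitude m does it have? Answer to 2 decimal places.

9.38

m = M + 5 log₁₀(d/10 pc) = 8.6 + 5 log₁₀(14.3/10)
  = 8.6 + 5 × 0.155 = 8.6 + 0.78 = 9.38.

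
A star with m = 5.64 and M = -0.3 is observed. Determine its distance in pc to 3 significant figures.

m − M = 5 log₁₀(d/10 pc)
5.64 − (-0.3) = 5.94 = 5 log₁₀(d/10)
d = 10 × 10^(5.94/5) = 10 × 10^1.188 = 154.2 pc.

154 pc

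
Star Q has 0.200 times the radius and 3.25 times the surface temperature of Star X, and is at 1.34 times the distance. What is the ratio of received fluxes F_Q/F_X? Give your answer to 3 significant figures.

L_Q/L_X = (R_Q/R_X)²(T_Q/T_X)⁴ = (0.200)² × (3.25)⁴ = 4.463.
F_Q/F_X = (L_Q/L_X)/(d_Q/d_X)² = 4.463 / (1.34)² = 2.485.

2.49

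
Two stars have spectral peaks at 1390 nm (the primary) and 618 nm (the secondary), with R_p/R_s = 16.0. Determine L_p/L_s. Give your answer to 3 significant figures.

Wien's law gives T ∝ 1/λ_max, so T_p/T_s = λ_s/λ_p = 618/1390 = 0.4446.
Then L ∝ R²T⁴ gives L_p/L_s = (16.0)² × (0.4446)⁴ = 256.0 × 0.03907 = 10.00.

10.0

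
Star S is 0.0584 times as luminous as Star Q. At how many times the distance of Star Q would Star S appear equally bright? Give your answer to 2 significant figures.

Equal flux requires L_S/d_S² = L_Q/d_Q², so d_S/d_Q = √(L_S/L_Q)
= √(0.0584) = 0.2417.

0.24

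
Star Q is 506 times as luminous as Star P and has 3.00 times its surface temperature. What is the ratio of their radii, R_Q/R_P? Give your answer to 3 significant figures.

2.50

L ∝ R²T⁴ gives R ∝ √L / T², so
R_Q/R_P = √(506) / (3.00)² = 22.49 / 9.000 = 2.499.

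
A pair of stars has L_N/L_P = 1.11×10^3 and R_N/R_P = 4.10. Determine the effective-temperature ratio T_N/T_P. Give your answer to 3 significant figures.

L ∝ R²T⁴ gives T ∝ (L/R²)^(1/4), so
T_N/T_P = (1.11×10^3 / 4.10²)^(1/4) = (66.03)^(1/4) = 2.851.

2.85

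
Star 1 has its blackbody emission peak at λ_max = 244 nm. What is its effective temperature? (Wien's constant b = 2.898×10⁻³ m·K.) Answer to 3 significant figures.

1.19×10^4 K

T = b/λ_max = 2.898×10⁻³ / (244×10⁻⁹) = 1.188×10^4 K.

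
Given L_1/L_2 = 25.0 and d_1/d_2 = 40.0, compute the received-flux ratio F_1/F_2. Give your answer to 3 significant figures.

F = L/(4πd²), so F_1/F_2 = (L_1/L_2) / (d_1/d_2)²
= 25.0 / (40.0)² = 25.0 / 1600 = 0.01562.

0.0156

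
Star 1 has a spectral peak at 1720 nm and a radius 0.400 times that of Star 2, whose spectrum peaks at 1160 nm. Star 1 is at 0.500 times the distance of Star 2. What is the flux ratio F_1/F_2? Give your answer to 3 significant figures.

0.132

Wien's law: T_1/T_2 = λ_2/λ_1 = 1160/1720 = 0.6744.
L_1/L_2 = (R_1/R_2)²(T_1/T_2)⁴ = (0.400)²(0.6744)⁴ = 0.03310.
F_1/F_2 = (L_1/L_2)/(d_1/d_2)² = 0.03310/(0.500)² = 0.1324.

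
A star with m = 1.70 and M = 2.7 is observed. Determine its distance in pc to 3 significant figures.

6.31 pc

m − M = 5 log₁₀(d/10 pc)
1.70 − (2.7) = -1.00 = 5 log₁₀(d/10)
d = 10 × 10^(-1.00/5) = 10 × 10^-0.200 = 6.310 pc.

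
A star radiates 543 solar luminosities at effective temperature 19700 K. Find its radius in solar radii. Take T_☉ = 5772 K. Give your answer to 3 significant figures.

2.00 solar radii

R/R_☉ = √(L/L_☉) / (T/T_☉)² = √(543) / (3.413)²
       = 23.30 / 11.65 = 2.000.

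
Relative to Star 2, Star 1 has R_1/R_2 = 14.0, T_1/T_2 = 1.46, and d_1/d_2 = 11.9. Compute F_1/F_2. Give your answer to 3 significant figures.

L_1/L_2 = (R_1/R_2)²(T_1/T_2)⁴ = (14.0)² × (1.46)⁴ = 890.6.
F_1/F_2 = (L_1/L_2)/(d_1/d_2)² = 890.6 / (11.9)² = 6.289.

6.29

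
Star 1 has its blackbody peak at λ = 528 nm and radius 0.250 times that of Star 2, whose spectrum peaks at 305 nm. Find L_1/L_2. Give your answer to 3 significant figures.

0.00696

Wien's law gives T ∝ 1/λ_max, so T_1/T_2 = λ_2/λ_1 = 305/528 = 0.5777.
Then L ∝ R²T⁴ gives L_1/L_2 = (0.250)² × (0.5777)⁴ = 0.06250 × 0.1113 = 0.006959.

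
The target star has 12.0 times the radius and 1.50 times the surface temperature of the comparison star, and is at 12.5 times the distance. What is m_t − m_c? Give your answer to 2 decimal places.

L_t/L_c = (12.0)²(1.50)⁴ = 729.0.
F_t/F_c = (L_t/L_c)/(d_t/d_c)² = 729.0/156.2 = 4.666.
m_t − m_c = −2.5 log₁₀(4.666) = -1.67.

-1.67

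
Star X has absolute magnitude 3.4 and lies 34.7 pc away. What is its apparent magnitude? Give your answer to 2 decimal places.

m = M + 5 log₁₀(d/10 pc) = 3.4 + 5 log₁₀(34.7/10)
  = 3.4 + 5 × 0.540 = 3.4 + 2.70 = 6.10.

6.10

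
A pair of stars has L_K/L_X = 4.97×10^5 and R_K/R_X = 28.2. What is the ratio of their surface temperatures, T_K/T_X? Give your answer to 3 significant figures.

L ∝ R²T⁴ gives T ∝ (L/R²)^(1/4), so
T_K/T_X = (4.97×10^5 / 28.2²)^(1/4) = (625.0)^(1/4) = 5.000.

5.00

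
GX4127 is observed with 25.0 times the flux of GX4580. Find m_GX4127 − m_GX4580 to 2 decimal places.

m_GX4127 − m_GX4580 = −2.5 log₁₀(F_GX4127/F_GX4580) = −2.5 log₁₀(25.0) = −2.5 × (1.398) = -3.495.

-3.49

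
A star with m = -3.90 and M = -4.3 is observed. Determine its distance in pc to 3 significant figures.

m − M = 5 log₁₀(d/10 pc)
-3.90 − (-4.3) = 0.40 = 5 log₁₀(d/10)
d = 10 × 10^(0.40/5) = 10 × 10^0.080 = 12.02 pc.

12.0 pc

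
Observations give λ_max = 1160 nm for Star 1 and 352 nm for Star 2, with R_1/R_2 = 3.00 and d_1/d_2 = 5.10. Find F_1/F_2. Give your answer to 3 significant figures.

Wien's law: T_1/T_2 = λ_2/λ_1 = 352/1160 = 0.3034.
L_1/L_2 = (R_1/R_2)²(T_1/T_2)⁴ = (3.00)²(0.3034)⁴ = 0.07631.
F_1/F_2 = (L_1/L_2)/(d_1/d_2)² = 0.07631/(5.10)² = 0.002934.

0.00293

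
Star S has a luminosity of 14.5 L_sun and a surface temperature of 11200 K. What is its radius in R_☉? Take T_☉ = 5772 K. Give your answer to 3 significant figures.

1.01 R_☉

R/R_☉ = √(L/L_☉) / (T/T_☉)² = √(14.5) / (1.940)²
       = 3.808 / 3.765 = 1.011.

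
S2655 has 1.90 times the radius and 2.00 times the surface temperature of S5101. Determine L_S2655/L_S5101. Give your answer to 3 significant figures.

From the Stefan–Boltzmann law, L ∝ R²T⁴, so
L_S2655/L_S5101 = (R_S2655/R_S5101)² (T_S2655/T_S5101)⁴ = (1.90)² × (2.00)⁴ = 3.610 × 16.00 = 57.76.

57.8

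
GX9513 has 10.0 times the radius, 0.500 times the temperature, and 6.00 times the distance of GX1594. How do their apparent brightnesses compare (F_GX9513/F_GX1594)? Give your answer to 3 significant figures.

0.174

L_GX9513/L_GX1594 = (R_GX9513/R_GX1594)²(T_GX9513/T_GX1594)⁴ = (10.0)² × (0.500)⁴ = 6.250.
F_GX9513/F_GX1594 = (L_GX9513/L_GX1594)/(d_GX9513/d_GX1594)² = 6.250 / (6.00)² = 0.1736.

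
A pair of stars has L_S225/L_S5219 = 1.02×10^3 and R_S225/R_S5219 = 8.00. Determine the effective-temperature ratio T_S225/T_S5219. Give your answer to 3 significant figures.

L ∝ R²T⁴ gives T ∝ (L/R²)^(1/4), so
T_S225/T_S5219 = (1.02×10^3 / 8.00²)^(1/4) = (15.94)^(1/4) = 1.998.

2.00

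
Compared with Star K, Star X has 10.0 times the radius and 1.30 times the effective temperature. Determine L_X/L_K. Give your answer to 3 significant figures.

From the Stefan–Boltzmann law, L ∝ R²T⁴, so
L_X/L_K = (R_X/R_K)² (T_X/T_K)⁴ = (10.0)² × (1.30)⁴ = 100.0 × 2.856 = 285.6.

286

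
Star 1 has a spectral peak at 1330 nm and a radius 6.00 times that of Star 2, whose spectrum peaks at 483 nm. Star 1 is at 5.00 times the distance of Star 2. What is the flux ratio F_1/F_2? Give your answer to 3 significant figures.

0.0250

Wien's law: T_1/T_2 = λ_2/λ_1 = 483/1330 = 0.3632.
L_1/L_2 = (R_1/R_2)²(T_1/T_2)⁴ = (6.00)²(0.3632)⁴ = 0.6262.
F_1/F_2 = (L_1/L_2)/(d_1/d_2)² = 0.6262/(5.00)² = 0.02505.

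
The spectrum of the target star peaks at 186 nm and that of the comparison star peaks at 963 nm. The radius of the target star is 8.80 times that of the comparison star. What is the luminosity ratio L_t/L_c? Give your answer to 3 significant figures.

Wien's law gives T ∝ 1/λ_max, so T_t/T_c = λ_c/λ_t = 963/186 = 5.177.
Then L ∝ R²T⁴ gives L_t/L_c = (8.80)² × (5.177)⁴ = 77.44 × 718.5 = 5.564×10^4.

5.56×10^4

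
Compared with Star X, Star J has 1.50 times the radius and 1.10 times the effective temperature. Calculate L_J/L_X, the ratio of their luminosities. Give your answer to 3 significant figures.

3.29

From the Stefan–Boltzmann law, L ∝ R²T⁴, so
L_J/L_X = (R_J/R_X)² (T_J/T_X)⁴ = (1.50)² × (1.10)⁴ = 2.250 × 1.464 = 3.294.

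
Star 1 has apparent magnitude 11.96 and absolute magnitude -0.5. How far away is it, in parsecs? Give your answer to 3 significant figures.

3.10×10^3 pc

m − M = 5 log₁₀(d/10 pc)
11.96 − (-0.5) = 12.46 = 5 log₁₀(d/10)
d = 10 × 10^(12.46/5) = 10 × 10^2.492 = 3105 pc.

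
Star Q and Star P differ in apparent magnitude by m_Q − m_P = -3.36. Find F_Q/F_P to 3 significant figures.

22.1

F_Q/F_P = 10^(−(m_Q − m_P)/2.5) = 10^(3.36/2.5) = 10^1.344 = 22.08.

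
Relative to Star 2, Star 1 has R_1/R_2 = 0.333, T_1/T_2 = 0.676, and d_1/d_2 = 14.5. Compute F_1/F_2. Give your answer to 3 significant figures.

1.10×10^-4

L_1/L_2 = (R_1/R_2)²(T_1/T_2)⁴ = (0.333)² × (0.676)⁴ = 0.02316.
F_1/F_2 = (L_1/L_2)/(d_1/d_2)² = 0.02316 / (14.5)² = 1.101×10^-4.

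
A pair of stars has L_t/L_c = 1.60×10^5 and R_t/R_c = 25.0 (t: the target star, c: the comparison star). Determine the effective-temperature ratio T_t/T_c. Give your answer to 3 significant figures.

4.00

L ∝ R²T⁴ gives T ∝ (L/R²)^(1/4), so
T_t/T_c = (1.60×10^5 / 25.0²)^(1/4) = (256.0)^(1/4) = 4.000.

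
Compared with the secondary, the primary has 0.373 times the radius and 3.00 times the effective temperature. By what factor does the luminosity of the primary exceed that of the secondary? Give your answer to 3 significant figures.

From the Stefan–Boltzmann law, L ∝ R²T⁴, so
L_p/L_s = (R_p/R_s)² (T_p/T_s)⁴ = (0.373)² × (3.00)⁴ = 0.1391 × 81.00 = 11.27.

11.3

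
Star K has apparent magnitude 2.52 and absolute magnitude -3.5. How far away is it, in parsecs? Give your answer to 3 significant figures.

m − M = 5 log₁₀(d/10 pc)
2.52 − (-3.5) = 6.02 = 5 log₁₀(d/10)
d = 10 × 10^(6.02/5) = 10 × 10^1.204 = 160.0 pc.

160 pc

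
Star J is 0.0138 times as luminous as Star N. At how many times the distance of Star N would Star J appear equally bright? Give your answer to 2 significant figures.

0.12

Equal flux requires L_J/d_J² = L_N/d_N², so d_J/d_N = √(L_J/L_N)
= √(0.0138) = 0.1175.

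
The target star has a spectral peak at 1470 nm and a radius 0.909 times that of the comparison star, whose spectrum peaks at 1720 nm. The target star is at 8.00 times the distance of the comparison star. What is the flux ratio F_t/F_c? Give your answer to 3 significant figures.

0.0242

Wien's law: T_t/T_c = λ_c/λ_t = 1720/1470 = 1.170.
L_t/L_c = (R_t/R_c)²(T_t/T_c)⁴ = (0.909)²(1.170)⁴ = 1.549.
F_t/F_c = (L_t/L_c)/(d_t/d_c)² = 1.549/(8.00)² = 0.02420.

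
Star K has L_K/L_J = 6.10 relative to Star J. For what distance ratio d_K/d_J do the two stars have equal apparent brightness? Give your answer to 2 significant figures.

2.5

Equal flux requires L_K/d_K² = L_J/d_J², so d_K/d_J = √(L_K/L_J)
= √(6.10) = 2.470.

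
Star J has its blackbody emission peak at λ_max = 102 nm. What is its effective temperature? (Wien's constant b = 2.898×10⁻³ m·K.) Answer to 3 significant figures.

2.84×10^4 K

T = b/λ_max = 2.898×10⁻³ / (102×10⁻⁹) = 2.841×10^4 K.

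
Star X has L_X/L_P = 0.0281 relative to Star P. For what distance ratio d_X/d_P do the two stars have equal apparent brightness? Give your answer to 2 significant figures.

0.17

Equal flux requires L_X/d_X² = L_P/d_P², so d_X/d_P = √(L_X/L_P)
= √(0.0281) = 0.1676.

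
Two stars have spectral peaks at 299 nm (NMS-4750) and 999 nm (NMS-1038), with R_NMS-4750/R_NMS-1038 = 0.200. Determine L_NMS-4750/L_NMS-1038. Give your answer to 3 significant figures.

4.98

Wien's law gives T ∝ 1/λ_max, so T_NMS-4750/T_NMS-1038 = λ_NMS-1038/λ_NMS-4750 = 999/299 = 3.341.
Then L ∝ R²T⁴ gives L_NMS-4750/L_NMS-1038 = (0.200)² × (3.341)⁴ = 0.04000 × 124.6 = 4.985.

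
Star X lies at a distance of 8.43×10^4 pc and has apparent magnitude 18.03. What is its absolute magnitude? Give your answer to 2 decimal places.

-1.60

M = m − 5 log₁₀(d/10 pc) = 18.03 − 5 log₁₀(8.43×10^4/10)
  = 18.03 − 5 × 3.926 = 18.03 − 19.63 = -1.60.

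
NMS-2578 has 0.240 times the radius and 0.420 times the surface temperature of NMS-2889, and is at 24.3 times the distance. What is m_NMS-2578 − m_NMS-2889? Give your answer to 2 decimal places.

13.79

L_NMS-2578/L_NMS-2889 = (0.240)²(0.420)⁴ = 0.001792.
F_NMS-2578/F_NMS-2889 = (L_NMS-2578/L_NMS-2889)/(d_NMS-2578/d_NMS-2889)² = 0.001792/590.5 = 3.035×10^-6.
m_NMS-2578 − m_NMS-2889 = −2.5 log₁₀(3.035×10^-6) = 13.79.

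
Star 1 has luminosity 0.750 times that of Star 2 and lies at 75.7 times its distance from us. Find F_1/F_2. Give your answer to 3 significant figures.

1.31×10^-4

F = L/(4πd²), so F_1/F_2 = (L_1/L_2) / (d_1/d_2)²
= 0.750 / (75.7)² = 0.750 / 5730 = 1.309×10^-4.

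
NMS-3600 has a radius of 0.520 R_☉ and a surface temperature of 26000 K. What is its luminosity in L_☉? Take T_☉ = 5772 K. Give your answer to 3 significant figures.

L/L_☉ = (R/R_☉)² (T/T_☉)⁴ = (0.520)² × (26000/5772)⁴
       = 0.2704 × (4.505)⁴ = 0.2704 × 411.7 = 111.3.

111 L_☉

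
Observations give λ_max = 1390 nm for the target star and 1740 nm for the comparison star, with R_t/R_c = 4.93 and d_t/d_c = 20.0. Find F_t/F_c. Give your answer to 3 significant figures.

Wien's law: T_t/T_c = λ_c/λ_t = 1740/1390 = 1.252.
L_t/L_c = (R_t/R_c)²(T_t/T_c)⁴ = (4.93)²(1.252)⁴ = 59.68.
F_t/F_c = (L_t/L_c)/(d_t/d_c)² = 59.68/(20.0)² = 0.1492.

0.149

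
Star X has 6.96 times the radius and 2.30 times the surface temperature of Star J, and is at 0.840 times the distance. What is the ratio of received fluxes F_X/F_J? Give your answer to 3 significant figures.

1.92×10^3

L_X/L_J = (R_X/R_J)²(T_X/T_J)⁴ = (6.96)² × (2.30)⁴ = 1356.
F_X/F_J = (L_X/L_J)/(d_X/d_J)² = 1356 / (0.840)² = 1921.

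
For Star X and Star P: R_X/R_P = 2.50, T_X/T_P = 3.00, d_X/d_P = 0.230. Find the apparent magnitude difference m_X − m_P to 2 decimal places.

L_X/L_P = (2.50)²(3.00)⁴ = 506.2.
F_X/F_P = (L_X/L_P)/(d_X/d_P)² = 506.2/0.05290 = 9570.
m_X − m_P = −2.5 log₁₀(9570) = -9.95.

-9.95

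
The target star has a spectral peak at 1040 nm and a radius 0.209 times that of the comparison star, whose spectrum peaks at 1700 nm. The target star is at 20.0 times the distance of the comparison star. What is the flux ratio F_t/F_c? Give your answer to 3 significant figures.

7.80×10^-4

Wien's law: T_t/T_c = λ_c/λ_t = 1700/1040 = 1.635.
L_t/L_c = (R_t/R_c)²(T_t/T_c)⁴ = (0.209)²(1.635)⁴ = 0.3119.
F_t/F_c = (L_t/L_c)/(d_t/d_c)² = 0.3119/(20.0)² = 7.796×10^-4.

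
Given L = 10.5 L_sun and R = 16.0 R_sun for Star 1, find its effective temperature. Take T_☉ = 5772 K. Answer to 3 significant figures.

T/T_☉ = (L/L_☉)^(1/4) / (R/R_☉)^(1/2)
T = 5772 × (10.5)^(1/4) / √(16.0) = 5772 × 1.800 / 4.000 = 2598 K.

2.60×10^3 K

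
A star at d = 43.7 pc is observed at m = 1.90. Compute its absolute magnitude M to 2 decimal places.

-1.30

M = m − 5 log₁₀(d/10 pc) = 1.90 − 5 log₁₀(43.7/10)
  = 1.90 − 5 × 0.640 = 1.90 − 3.20 = -1.30.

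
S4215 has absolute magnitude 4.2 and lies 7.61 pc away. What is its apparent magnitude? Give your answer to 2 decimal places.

m = M + 5 log₁₀(d/10 pc) = 4.2 + 5 log₁₀(7.61/10)
  = 4.2 + 5 × -0.119 = 4.2 + -0.59 = 3.61.

3.61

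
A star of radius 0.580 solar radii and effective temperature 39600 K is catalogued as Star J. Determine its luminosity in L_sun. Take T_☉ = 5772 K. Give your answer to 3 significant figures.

745 L_sun

L/L_☉ = (R/R_☉)² (T/T_☉)⁴ = (0.580)² × (39600/5772)⁴
       = 0.3364 × (6.861)⁴ = 0.3364 × 2216 = 745.3.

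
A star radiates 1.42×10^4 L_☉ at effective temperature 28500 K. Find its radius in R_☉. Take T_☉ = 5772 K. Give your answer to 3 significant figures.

R/R_☉ = √(L/L_☉) / (T/T_☉)² = √(1.42×10^4) / (4.938)²
       = 119.2 / 24.38 = 4.888.

4.89 R_☉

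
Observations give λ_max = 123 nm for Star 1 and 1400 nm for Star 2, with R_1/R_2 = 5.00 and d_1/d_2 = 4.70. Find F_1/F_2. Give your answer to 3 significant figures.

1.90×10^4

Wien's law: T_1/T_2 = λ_2/λ_1 = 1400/123 = 11.38.
L_1/L_2 = (R_1/R_2)²(T_1/T_2)⁴ = (5.00)²(11.38)⁴ = 4.196×10^5.
F_1/F_2 = (L_1/L_2)/(d_1/d_2)² = 4.196×10^5/(4.70)² = 1.899×10^4.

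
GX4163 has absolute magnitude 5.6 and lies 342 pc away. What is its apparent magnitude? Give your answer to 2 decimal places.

m = M + 5 log₁₀(d/10 pc) = 5.6 + 5 log₁₀(342/10)
  = 5.6 + 5 × 1.534 = 5.6 + 7.67 = 13.27.

13.27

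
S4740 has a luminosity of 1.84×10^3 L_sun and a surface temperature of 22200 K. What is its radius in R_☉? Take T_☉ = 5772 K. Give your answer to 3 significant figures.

2.90 R_☉

R/R_☉ = √(L/L_☉) / (T/T_☉)² = √(1.84×10^3) / (3.846)²
       = 42.90 / 14.79 = 2.900.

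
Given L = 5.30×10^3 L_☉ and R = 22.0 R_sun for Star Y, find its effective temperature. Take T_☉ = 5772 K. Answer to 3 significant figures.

T/T_☉ = (L/L_☉)^(1/4) / (R/R_☉)^(1/2)
T = 5772 × (5.30×10^3)^(1/4) / √(22.0) = 5772 × 8.532 / 4.690 = 1.050×10^4 K.

1.05×10^4 K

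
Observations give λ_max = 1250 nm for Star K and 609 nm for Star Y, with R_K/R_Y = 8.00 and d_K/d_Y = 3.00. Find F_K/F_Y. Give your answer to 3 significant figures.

Wien's law: T_K/T_Y = λ_Y/λ_K = 609/1250 = 0.4872.
L_K/L_Y = (R_K/R_Y)²(T_K/T_Y)⁴ = (8.00)²(0.4872)⁴ = 3.606.
F_K/F_Y = (L_K/L_Y)/(d_K/d_Y)² = 3.606/(3.00)² = 0.4007.

0.401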